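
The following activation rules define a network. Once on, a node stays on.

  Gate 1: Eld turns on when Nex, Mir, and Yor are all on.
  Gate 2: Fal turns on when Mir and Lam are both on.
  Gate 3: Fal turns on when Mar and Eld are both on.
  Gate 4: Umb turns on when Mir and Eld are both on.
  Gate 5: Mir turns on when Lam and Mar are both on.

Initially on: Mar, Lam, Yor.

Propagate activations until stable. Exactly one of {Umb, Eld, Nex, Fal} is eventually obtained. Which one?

Fal

Lam and Mar are on, so Mir turns on (Gate 5).
Gate 2: Mir and Lam on → Fal on.
Umb would need Mir and Eld (Gate 4), but Eld never turns on. No rule produces Nex, and it is not given. Eld would need Nex, Mir, and Yor (Gate 1), but Nex never turns on.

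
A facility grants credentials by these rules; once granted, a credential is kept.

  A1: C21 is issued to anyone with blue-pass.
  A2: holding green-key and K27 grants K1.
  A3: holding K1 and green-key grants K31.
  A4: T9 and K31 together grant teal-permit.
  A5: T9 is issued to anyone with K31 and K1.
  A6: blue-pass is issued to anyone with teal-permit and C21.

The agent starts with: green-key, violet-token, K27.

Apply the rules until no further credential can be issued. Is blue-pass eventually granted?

No

blue-pass would need teal-permit and C21 (A6), but C21 is never granted.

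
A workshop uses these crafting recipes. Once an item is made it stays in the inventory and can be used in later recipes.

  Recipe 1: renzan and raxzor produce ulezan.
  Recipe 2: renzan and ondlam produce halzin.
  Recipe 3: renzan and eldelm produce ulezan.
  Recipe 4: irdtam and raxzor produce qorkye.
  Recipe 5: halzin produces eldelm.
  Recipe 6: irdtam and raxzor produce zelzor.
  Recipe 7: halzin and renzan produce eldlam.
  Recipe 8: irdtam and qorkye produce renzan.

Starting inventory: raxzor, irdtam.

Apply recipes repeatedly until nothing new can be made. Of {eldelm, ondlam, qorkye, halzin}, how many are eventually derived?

1

Using Recipe 4, irdtam and raxzor make qorkye.
eldelm would need halzin (Recipe 5), but halzin is never obtained.
No rule produces ondlam, and it is not given.
qorkye: reached.
halzin would need renzan and ondlam (Recipe 2), but ondlam is never obtained.
Reached: qorkye — 1 of the 4.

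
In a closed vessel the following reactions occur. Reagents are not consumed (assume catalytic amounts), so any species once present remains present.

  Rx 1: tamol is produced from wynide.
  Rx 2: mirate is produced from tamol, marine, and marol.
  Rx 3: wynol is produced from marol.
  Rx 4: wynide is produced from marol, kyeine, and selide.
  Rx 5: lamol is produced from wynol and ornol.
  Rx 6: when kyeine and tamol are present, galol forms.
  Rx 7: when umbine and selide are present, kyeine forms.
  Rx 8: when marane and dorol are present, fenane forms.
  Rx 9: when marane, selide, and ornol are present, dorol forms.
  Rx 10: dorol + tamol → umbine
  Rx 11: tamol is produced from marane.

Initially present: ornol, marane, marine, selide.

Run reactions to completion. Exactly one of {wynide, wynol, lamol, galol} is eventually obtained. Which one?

galol

marane present → tamol forms (Rx 11).
marane, selide, and ornol present → dorol forms (Rx 9).
dorol and tamol present → umbine forms (Rx 10).
umbine and selide present → kyeine forms (Rx 7).
kyeine and tamol present → galol forms (Rx 6).
wynide would need marol, kyeine, and selide (Rx 4), but marol never forms. lamol would need wynol and ornol (Rx 5), but wynol never forms. wynol would need marol (Rx 3), but marol never forms.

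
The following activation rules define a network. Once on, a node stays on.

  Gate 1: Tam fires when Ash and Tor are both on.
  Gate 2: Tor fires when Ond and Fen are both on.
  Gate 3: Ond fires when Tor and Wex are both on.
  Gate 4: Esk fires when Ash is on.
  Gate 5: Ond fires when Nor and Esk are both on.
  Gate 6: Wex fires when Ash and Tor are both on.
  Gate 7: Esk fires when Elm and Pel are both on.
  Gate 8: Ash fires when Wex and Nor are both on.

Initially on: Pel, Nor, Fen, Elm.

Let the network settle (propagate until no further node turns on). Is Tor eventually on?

Yes

Gate 7: Elm and Pel on → Esk on.
Nor and Esk are on, so Ond fires (Gate 5).
Ond and Fen are on, so Tor fires (Gate 2).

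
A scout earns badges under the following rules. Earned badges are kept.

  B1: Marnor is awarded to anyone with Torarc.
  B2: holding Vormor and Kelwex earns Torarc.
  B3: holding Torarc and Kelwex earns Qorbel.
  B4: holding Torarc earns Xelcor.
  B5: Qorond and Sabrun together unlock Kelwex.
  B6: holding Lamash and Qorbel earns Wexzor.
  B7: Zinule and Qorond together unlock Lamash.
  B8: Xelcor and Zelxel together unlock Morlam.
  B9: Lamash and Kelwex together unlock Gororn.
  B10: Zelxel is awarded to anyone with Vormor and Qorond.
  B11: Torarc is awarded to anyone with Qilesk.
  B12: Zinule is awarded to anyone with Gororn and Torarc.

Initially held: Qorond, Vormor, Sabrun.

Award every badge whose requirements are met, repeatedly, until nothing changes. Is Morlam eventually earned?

Yes

With Vormor and Qorond, Zelxel is earned (B10).
With Qorond and Sabrun, Kelwex is earned (B5).
With Vormor and Kelwex, Torarc is earned (B2).
With Torarc, Xelcor is earned (B4).
With Xelcor and Zelxel, Morlam is earned (B8).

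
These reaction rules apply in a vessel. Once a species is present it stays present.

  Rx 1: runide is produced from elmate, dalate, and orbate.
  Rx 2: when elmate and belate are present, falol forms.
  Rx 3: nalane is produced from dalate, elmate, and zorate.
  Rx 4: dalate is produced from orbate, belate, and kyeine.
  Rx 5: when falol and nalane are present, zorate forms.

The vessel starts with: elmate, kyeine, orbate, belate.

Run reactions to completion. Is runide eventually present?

Yes

orbate, belate, and kyeine present → dalate forms (Rx 4).
elmate, dalate, and orbate present → runide forms (Rx 1).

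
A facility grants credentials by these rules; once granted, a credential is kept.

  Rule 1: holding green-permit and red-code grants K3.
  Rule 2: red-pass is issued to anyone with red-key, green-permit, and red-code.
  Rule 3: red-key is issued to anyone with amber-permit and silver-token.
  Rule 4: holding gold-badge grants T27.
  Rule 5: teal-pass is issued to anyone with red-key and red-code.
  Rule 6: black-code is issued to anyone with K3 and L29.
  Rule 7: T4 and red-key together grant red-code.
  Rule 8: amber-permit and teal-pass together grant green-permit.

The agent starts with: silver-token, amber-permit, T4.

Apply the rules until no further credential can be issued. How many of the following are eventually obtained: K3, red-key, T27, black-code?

Holding amber-permit and silver-token grants red-key (Rule 3).
Holding T4 and red-key grants red-code (Rule 7).
Holding red-key and red-code grants teal-pass (Rule 5).
Holding amber-permit and teal-pass grants green-permit (Rule 8).
Holding green-permit and red-code grants K3 (Rule 1).
K3: reached.
red-key: reached.
T27 would need gold-badge (Rule 4), but gold-badge is never granted.
black-code would need K3 and L29 (Rule 6), but L29 is never granted.
Reached: K3 and red-key — 2 of the 4.

2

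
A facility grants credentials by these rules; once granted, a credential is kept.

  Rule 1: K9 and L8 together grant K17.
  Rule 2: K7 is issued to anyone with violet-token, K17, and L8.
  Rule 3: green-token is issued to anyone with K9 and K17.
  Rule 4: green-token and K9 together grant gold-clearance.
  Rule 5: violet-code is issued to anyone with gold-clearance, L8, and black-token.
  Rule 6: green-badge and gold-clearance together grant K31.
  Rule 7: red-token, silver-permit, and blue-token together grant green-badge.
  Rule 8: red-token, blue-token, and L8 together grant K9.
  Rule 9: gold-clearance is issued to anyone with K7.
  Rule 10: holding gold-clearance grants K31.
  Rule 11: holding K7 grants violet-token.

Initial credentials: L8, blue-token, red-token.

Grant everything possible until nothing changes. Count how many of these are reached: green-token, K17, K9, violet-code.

Holding red-token, blue-token, and L8 grants K9 (Rule 8).
Holding K9 and L8 grants K17 (Rule 1).
Holding K9 and K17 grants green-token (Rule 3).
green-token: reached.
K17: reached.
K9: reached.
violet-code would need gold-clearance, L8, and black-token (Rule 5), but black-token is never granted.
Reached: green-token, K17, and K9 — 3 of the 4.

3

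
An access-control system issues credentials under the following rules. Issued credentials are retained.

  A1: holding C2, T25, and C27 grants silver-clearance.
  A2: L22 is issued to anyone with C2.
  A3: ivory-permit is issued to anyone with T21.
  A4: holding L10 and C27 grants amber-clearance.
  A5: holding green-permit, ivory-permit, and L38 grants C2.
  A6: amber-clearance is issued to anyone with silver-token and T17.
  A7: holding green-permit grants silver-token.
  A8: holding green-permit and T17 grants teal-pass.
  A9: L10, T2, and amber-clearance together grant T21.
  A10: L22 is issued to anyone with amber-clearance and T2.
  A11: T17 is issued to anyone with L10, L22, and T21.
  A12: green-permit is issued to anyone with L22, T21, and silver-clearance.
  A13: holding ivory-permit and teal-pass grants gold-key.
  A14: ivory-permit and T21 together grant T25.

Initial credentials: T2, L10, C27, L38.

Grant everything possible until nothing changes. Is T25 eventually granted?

Yes

Holding L10 and C27 grants amber-clearance (A4).
Holding L10, T2, and amber-clearance grants T21 (A9).
Holding T21 grants ivory-permit (A3).
Holding ivory-permit and T21 grants T25 (A14).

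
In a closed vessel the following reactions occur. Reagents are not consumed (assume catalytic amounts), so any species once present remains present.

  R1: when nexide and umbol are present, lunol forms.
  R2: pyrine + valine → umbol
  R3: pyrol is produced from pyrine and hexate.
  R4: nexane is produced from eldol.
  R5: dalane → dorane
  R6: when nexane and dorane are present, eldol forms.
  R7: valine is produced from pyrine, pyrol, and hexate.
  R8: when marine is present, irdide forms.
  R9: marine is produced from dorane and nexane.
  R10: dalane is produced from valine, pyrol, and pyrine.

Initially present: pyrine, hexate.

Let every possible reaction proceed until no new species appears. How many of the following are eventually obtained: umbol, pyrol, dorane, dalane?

4

pyrine and hexate present → pyrol forms (R3).
pyrine, pyrol, and hexate present → valine forms (R7).
valine, pyrol, and pyrine present → dalane forms (R10).
pyrine and valine present → umbol forms (R2).
dalane present → dorane forms (R5).
umbol: reached.
pyrol: reached.
dorane: reached.
dalane: reached.
All 4 are reached.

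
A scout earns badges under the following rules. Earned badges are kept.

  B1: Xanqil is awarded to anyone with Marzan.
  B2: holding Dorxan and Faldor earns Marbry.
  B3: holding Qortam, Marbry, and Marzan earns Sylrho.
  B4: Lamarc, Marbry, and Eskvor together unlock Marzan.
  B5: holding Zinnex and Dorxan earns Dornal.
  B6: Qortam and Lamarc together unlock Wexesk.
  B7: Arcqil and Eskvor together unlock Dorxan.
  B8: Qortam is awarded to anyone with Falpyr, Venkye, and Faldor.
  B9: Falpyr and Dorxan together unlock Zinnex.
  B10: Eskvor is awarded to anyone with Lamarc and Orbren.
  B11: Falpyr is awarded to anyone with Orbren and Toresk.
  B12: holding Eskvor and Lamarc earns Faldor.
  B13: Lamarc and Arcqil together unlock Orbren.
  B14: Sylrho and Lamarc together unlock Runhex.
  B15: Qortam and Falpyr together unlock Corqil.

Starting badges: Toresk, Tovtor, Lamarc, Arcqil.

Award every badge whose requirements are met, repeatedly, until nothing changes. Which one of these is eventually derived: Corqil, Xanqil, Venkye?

With Lamarc and Arcqil, Orbren is earned (B13).
With Lamarc and Orbren, Eskvor is earned (B10).
With Arcqil and Eskvor, Dorxan is earned (B7).
With Eskvor and Lamarc, Faldor is earned (B12).
With Dorxan and Faldor, Marbry is earned (B2).
With Lamarc, Marbry, and Eskvor, Marzan is earned (B4).
With Marzan, Xanqil is earned (B1).
Corqil would need Qortam and Falpyr (B15), but Qortam is never earned. No rule produces Venkye, and it is not given.

Xanqil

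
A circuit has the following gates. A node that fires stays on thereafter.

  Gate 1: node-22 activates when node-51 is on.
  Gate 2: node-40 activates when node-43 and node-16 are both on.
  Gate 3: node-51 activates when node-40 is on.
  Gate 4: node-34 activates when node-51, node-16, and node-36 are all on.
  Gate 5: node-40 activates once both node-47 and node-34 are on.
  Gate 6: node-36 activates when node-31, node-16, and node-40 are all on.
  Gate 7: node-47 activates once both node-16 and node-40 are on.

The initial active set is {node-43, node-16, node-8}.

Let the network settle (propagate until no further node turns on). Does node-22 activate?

Yes

node-43 and node-16 are on, so node-40 activates (Gate 2).
Gate 3: node-40 on → node-51 on.
node-51 is on, so node-22 activates (Gate 1).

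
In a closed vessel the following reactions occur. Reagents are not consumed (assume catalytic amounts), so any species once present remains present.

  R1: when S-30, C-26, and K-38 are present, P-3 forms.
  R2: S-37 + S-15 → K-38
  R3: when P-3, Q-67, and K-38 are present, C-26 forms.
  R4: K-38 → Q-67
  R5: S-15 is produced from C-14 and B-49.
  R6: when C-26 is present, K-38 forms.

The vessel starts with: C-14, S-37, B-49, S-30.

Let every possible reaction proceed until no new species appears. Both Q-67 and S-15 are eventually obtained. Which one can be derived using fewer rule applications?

S-15

S-15: C-14 and B-49 present → S-15 forms (R5). [1 rule application]
Q-67: C-14 and B-49 present → S-15 forms (R5). S-37 and S-15 present → K-38 forms (R2). K-38 present → Q-67 forms (R4). [3 rule applications]
S-15 needs fewer.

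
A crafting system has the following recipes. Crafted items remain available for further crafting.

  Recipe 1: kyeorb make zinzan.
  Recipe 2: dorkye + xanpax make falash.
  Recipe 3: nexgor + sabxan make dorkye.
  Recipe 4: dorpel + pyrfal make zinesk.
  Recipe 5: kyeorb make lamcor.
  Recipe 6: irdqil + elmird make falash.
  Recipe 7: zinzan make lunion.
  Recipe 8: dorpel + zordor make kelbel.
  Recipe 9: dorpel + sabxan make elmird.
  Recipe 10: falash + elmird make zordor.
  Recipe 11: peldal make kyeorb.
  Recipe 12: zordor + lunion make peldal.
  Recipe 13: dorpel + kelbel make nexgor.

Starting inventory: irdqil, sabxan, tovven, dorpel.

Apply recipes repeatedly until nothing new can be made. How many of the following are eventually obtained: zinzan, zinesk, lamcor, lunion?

0

zinzan would need kyeorb (Recipe 1), but kyeorb is never obtained.
zinesk would need dorpel and pyrfal (Recipe 4), but pyrfal is never obtained.
lamcor would need kyeorb (Recipe 5), but kyeorb is never obtained.
lunion would need zinzan (Recipe 7), but zinzan is never obtained.
None of the 4 are reached.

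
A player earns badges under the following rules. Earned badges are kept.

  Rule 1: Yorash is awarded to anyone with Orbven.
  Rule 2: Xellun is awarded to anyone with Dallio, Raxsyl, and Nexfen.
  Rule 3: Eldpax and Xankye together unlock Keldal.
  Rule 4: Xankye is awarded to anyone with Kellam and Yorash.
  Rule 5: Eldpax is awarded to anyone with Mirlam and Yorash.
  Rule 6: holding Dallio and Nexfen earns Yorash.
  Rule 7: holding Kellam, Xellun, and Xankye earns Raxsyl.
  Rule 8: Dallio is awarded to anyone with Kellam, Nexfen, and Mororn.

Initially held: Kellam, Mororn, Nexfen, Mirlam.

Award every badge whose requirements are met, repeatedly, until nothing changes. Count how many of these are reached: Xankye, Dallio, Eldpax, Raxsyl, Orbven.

With Kellam, Nexfen, and Mororn, Dallio is earned (Rule 8).
With Dallio and Nexfen, Yorash is earned (Rule 6).
With Mirlam and Yorash, Eldpax is earned (Rule 5).
With Kellam and Yorash, Xankye is earned (Rule 4).
Xankye: reached.
Dallio: reached.
Eldpax: reached.
Raxsyl would need Kellam, Xellun, and Xankye (Rule 7), but Xellun is never earned.
No rule produces Orbven, and it is not given.
Reached: Xankye, Dallio, and Eldpax — 3 of the 5.

3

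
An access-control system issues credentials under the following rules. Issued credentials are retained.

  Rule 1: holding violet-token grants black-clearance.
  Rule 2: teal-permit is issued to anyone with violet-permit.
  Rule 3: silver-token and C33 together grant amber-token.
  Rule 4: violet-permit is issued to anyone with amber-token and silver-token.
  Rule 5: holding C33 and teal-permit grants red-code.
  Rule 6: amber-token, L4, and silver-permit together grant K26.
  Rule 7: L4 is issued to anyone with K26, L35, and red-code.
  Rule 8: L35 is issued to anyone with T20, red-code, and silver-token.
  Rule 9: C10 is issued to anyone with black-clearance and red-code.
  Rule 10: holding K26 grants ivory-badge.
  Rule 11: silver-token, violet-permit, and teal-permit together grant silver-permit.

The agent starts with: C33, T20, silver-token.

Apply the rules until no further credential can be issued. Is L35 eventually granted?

Holding silver-token and C33 grants amber-token (Rule 3).
Holding amber-token and silver-token grants violet-permit (Rule 4).
Holding violet-permit grants teal-permit (Rule 2).
Holding C33 and teal-permit grants red-code (Rule 5).
Holding T20, red-code, and silver-token grants L35 (Rule 8).

Yes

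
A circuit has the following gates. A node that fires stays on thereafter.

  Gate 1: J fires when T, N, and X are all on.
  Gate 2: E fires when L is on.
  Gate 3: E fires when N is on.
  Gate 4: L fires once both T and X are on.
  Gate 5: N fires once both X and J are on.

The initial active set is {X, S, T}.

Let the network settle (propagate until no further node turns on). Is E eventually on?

Yes

Gate 4: T and X on → L on.
L is on, so E fires (Gate 2).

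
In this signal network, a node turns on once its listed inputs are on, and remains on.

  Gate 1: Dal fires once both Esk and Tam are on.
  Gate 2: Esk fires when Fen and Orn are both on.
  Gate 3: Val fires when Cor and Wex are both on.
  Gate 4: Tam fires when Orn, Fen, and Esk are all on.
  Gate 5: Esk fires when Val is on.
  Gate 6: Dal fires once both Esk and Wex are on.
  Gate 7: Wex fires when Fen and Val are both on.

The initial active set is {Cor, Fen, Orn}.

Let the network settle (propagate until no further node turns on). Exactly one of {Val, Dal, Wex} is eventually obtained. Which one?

Dal

Fen and Orn are on, so Esk fires (Gate 2).
Gate 4: Orn, Fen, and Esk on → Tam on.
Esk and Tam are on, so Dal fires (Gate 1).
Val would need Cor and Wex (Gate 3), but Wex never turns on. Wex would need Fen and Val (Gate 7), but Val never turns on.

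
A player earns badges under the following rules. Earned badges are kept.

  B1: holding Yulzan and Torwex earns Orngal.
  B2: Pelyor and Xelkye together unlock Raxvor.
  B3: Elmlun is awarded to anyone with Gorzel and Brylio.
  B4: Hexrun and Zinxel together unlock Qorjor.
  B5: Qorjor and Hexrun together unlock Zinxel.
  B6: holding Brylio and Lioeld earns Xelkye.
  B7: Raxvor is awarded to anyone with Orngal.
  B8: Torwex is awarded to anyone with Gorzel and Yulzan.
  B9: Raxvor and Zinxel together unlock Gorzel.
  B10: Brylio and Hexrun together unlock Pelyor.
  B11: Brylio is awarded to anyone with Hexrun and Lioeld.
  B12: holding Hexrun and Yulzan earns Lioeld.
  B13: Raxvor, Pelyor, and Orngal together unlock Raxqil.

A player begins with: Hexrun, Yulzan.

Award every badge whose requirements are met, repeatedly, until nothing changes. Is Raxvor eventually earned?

With Hexrun and Yulzan, Lioeld is earned (B12).
With Hexrun and Lioeld, Brylio is earned (B11).
With Brylio and Lioeld, Xelkye is earned (B6).
With Brylio and Hexrun, Pelyor is earned (B10).
With Pelyor and Xelkye, Raxvor is earned (B2).

Yes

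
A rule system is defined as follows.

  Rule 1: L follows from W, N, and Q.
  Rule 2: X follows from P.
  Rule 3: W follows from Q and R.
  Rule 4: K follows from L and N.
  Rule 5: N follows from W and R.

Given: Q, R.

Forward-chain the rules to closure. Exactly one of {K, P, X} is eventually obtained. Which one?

K

Q and R hold, so W follows (Rule 3).
W and R hold, so N follows (Rule 5).
W, N, and Q hold, so L follows (Rule 1).
L and N hold, so K follows (Rule 4).
X would need P (Rule 2), but P is never established. No rule produces P, and it is not given.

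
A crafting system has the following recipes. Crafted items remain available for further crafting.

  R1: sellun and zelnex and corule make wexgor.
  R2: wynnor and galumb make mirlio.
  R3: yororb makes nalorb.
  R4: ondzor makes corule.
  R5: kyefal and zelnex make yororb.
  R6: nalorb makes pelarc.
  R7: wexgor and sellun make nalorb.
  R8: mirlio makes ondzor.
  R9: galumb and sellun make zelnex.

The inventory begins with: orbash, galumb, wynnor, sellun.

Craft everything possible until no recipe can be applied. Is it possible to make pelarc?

wynnor and galumb → mirlio (R2).
Using R9, galumb and sellun make zelnex.
mirlio → ondzor (R8).
Using R4, ondzor makes corule.
sellun and zelnex and corule → wexgor (R1).
Using R7, wexgor and sellun make nalorb.
nalorb → pelarc (R6).

Yes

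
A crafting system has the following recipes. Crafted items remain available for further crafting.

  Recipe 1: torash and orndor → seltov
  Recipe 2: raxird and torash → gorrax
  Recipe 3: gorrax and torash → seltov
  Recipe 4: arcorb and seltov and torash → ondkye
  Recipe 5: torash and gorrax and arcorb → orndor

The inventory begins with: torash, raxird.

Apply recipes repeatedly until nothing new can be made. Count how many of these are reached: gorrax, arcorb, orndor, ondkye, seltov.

Using Recipe 2, raxird and torash make gorrax.
gorrax and torash → seltov (Recipe 3).
gorrax: reached.
No rule produces arcorb, and it is not given.
orndor would need torash, gorrax, and arcorb (Recipe 5), but arcorb is never obtained.
ondkye would need arcorb, seltov, and torash (Recipe 4), but arcorb is never obtained.
seltov: reached.
Reached: gorrax and seltov — 2 of the 5.

2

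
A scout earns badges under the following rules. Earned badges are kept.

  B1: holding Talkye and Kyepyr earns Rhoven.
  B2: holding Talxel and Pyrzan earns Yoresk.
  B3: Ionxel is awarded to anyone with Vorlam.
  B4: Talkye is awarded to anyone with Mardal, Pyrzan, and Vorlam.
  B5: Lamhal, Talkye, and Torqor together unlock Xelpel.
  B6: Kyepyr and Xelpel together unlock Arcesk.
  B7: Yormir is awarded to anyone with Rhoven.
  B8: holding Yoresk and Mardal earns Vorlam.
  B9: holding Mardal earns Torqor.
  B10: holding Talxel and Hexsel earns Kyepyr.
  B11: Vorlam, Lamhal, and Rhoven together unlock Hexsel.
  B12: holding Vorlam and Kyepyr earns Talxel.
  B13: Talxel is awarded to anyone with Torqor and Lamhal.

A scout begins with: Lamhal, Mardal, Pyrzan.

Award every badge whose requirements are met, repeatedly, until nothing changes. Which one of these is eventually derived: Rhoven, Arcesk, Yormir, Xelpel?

Xelpel

With Mardal, Torqor is earned (B9).
With Torqor and Lamhal, Talxel is earned (B13).
With Talxel and Pyrzan, Yoresk is earned (B2).
With Yoresk and Mardal, Vorlam is earned (B8).
With Mardal, Pyrzan, and Vorlam, Talkye is earned (B4).
With Lamhal, Talkye, and Torqor, Xelpel is earned (B5).
Arcesk would need Kyepyr and Xelpel (B6), but Kyepyr is never earned. Yormir would need Rhoven (B7), but Rhoven is never earned. Rhoven would need Talkye and Kyepyr (B1), but Kyepyr is never earned.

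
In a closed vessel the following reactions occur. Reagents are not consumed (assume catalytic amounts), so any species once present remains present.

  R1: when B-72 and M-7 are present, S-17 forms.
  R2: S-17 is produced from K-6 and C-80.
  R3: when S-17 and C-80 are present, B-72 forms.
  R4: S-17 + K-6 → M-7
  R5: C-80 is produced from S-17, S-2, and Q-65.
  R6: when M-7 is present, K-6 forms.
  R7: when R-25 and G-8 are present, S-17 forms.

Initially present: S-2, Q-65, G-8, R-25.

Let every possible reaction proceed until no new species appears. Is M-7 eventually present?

M-7 would need S-17 and K-6 (R4), but K-6 never forms.

No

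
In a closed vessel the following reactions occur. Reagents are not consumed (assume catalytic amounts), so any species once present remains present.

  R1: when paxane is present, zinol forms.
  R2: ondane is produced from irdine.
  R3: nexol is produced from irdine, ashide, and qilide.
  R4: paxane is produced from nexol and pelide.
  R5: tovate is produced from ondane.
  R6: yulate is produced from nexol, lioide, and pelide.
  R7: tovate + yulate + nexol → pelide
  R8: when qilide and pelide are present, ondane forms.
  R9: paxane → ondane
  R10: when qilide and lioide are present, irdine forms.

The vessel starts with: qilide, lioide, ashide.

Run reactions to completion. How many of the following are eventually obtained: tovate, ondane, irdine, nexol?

qilide and lioide present → irdine forms (R10).
irdine, ashide, and qilide present → nexol forms (R3).
irdine present → ondane forms (R2).
ondane present → tovate forms (R5).
tovate: reached.
ondane: reached.
irdine: reached.
nexol: reached.
All 4 are reached.

4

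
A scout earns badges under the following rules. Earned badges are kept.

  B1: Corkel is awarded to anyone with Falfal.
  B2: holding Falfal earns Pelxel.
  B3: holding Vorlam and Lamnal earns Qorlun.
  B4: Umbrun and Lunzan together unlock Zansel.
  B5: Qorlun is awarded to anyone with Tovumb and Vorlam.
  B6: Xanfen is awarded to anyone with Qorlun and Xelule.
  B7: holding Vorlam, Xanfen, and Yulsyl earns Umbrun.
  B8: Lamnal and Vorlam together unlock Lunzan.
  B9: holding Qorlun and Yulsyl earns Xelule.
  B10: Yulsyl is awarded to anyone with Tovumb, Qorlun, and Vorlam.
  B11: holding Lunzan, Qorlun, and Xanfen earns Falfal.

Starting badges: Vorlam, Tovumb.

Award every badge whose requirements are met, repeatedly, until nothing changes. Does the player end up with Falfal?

No

Falfal would need Lunzan, Qorlun, and Xanfen (B11), but Lunzan is never earned.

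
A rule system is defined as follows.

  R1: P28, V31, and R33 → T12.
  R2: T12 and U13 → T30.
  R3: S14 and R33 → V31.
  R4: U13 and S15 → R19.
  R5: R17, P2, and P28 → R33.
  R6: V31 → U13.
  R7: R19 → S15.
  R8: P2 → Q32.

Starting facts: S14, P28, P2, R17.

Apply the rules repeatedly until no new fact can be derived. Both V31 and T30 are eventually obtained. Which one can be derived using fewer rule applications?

V31: From R17, P2, and P28, R5 gives R33. S14 and R33 hold, so V31 follows (R3). [2 rule applications]
T30: From R17, P2, and P28, R5 gives R33. S14 and R33 hold, so V31 follows (R3). From P28, V31, and R33, R1 gives T12. From V31, R6 gives U13. From T12 and U13, R2 gives T30. [5 rule applications]
V31 needs fewer.

V31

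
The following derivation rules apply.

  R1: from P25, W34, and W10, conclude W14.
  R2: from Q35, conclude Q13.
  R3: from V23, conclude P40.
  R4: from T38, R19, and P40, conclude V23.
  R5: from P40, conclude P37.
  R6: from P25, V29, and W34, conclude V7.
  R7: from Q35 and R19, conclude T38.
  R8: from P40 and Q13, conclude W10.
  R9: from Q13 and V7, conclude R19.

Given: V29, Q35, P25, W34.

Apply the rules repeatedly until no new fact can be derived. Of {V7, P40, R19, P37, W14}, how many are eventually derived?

2

P25, V29, and W34 hold, so V7 follows (R6).
Q35 holds, so Q13 follows (R2).
From Q13 and V7, R9 gives R19.
V7: reached.
P40 would need V23 (R3), but V23 is never established.
R19: reached.
P37 would need P40 (R5), but P40 is never established.
W14 would need P25, W34, and W10 (R1), but W10 is never established.
Reached: V7 and R19 — 2 of the 5.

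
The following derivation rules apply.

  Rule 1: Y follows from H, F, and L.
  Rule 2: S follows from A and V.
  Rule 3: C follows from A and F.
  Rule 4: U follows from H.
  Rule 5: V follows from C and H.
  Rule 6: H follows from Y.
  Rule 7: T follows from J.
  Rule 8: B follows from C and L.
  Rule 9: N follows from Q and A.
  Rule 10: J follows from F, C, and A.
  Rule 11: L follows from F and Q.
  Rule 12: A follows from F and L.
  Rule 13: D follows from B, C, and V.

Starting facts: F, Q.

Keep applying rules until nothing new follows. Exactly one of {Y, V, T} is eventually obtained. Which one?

T

From F and Q, Rule 11 gives L.
From F and L, Rule 12 gives A.
From A and F, Rule 3 gives C.
F, C, and A hold, so J follows (Rule 10).
J holds, so T follows (Rule 7).
Y would need H, F, and L (Rule 1), but H is never established. V would need C and H (Rule 5), but H is never established.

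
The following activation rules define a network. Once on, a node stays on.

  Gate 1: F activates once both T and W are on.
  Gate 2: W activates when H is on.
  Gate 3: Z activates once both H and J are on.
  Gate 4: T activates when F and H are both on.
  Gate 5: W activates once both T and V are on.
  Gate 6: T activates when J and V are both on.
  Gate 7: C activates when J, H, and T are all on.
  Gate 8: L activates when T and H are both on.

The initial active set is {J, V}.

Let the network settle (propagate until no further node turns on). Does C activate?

No

C would need J, H, and T (Gate 7), but H never turns on.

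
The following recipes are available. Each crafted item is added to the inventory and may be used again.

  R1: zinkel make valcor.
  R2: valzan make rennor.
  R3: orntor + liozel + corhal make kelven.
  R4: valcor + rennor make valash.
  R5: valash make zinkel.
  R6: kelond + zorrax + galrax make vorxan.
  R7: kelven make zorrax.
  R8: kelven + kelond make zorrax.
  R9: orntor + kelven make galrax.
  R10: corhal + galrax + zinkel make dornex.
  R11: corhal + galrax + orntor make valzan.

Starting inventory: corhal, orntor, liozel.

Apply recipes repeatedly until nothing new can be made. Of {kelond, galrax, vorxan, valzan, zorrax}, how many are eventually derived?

orntor + liozel + corhal → kelven (R3).
orntor + kelven → galrax (R9).
Using R7, kelven makes zorrax.
corhal + galrax + orntor → valzan (R11).
No rule produces kelond, and it is not given.
galrax: reached.
vorxan would need kelond, zorrax, and galrax (R6), but kelond is never obtained.
valzan: reached.
zorrax: reached.
Reached: galrax, valzan, and zorrax — 3 of the 5.

3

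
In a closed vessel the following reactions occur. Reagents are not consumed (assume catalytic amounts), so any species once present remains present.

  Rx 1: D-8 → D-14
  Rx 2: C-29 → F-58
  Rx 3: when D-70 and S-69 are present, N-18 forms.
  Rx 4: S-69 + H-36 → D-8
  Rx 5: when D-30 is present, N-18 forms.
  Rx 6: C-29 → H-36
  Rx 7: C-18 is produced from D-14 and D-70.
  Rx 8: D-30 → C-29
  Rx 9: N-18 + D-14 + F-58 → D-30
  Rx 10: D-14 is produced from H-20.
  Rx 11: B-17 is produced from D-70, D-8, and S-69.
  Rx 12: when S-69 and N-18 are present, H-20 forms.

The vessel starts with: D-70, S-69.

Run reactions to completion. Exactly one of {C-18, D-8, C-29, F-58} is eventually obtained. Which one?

C-18

D-70 and S-69 present → N-18 forms (Rx 3).
S-69 and N-18 present → H-20 forms (Rx 12).
H-20 present → D-14 forms (Rx 10).
D-14 and D-70 present → C-18 forms (Rx 7).
D-8 would need S-69 and H-36 (Rx 4), but H-36 never forms. F-58 would need C-29 (Rx 2), but C-29 never forms. C-29 would need D-30 (Rx 8), but D-30 never forms.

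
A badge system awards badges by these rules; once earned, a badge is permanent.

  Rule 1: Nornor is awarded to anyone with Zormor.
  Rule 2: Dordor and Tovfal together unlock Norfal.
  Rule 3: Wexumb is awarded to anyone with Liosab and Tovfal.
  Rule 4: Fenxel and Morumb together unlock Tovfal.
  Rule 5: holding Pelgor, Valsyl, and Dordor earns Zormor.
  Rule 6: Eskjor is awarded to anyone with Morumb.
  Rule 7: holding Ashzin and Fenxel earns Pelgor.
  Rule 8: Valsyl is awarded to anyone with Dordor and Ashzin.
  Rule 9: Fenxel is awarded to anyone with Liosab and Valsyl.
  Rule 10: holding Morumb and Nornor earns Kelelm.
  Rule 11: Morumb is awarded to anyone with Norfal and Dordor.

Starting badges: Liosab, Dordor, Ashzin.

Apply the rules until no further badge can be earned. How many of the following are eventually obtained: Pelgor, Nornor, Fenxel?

3

With Dordor and Ashzin, Valsyl is earned (Rule 8).
With Liosab and Valsyl, Fenxel is earned (Rule 9).
With Ashzin and Fenxel, Pelgor is earned (Rule 7).
With Pelgor, Valsyl, and Dordor, Zormor is earned (Rule 5).
With Zormor, Nornor is earned (Rule 1).
Pelgor: reached.
Nornor: reached.
Fenxel: reached.
All 3 are reached.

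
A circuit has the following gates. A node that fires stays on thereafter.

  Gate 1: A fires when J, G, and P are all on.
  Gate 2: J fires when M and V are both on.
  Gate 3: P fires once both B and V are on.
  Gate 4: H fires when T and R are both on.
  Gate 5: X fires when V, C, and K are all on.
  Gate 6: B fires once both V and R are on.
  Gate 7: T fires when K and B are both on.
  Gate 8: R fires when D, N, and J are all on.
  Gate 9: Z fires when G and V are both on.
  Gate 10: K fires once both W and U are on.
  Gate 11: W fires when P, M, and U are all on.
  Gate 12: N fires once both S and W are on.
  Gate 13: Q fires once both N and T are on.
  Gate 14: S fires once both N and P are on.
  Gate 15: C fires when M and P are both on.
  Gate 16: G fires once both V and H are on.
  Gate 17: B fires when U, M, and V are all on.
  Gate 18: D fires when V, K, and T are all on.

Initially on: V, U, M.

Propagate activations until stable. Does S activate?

S would need N and P (Gate 14), but N never turns on.

No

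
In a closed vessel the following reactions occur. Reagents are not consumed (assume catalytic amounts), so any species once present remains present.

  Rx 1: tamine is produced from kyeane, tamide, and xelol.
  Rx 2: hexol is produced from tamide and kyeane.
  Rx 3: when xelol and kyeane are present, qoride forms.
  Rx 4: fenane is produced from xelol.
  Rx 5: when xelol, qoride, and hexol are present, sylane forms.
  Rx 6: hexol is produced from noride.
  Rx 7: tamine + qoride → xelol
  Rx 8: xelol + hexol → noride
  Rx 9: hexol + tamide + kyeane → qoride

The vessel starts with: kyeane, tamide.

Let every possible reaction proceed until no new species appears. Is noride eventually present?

No

noride would need xelol and hexol (Rx 8), but xelol never forms.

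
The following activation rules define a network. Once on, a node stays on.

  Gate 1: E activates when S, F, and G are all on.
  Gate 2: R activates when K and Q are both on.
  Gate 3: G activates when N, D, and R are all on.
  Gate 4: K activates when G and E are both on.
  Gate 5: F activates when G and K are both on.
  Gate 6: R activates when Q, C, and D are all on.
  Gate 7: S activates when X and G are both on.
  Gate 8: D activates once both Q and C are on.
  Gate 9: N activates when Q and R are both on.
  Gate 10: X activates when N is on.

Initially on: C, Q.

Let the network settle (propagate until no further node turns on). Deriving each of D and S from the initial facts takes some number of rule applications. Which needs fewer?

D

D: Q and C are on, so D activates (Gate 8). [1 rule application]
S: Gate 8: Q and C on → D on. Q, C, and D are on, so R activates (Gate 6). Q and R are on, so N activates (Gate 9). Gate 3: N, D, and R on → G on. Gate 10: N on → X on. X and G are on, so S activates (Gate 7). [6 rule applications]
D needs fewer.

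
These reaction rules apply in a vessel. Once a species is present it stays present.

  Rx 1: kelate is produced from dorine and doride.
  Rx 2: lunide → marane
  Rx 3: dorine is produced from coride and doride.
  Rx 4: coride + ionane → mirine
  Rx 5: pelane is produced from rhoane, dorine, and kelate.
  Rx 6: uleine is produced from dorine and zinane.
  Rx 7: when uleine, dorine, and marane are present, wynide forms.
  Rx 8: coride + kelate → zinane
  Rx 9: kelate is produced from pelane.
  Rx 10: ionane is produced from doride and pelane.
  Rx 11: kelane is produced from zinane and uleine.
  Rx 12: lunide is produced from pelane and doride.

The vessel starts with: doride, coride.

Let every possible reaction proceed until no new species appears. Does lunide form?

No

lunide would need pelane and doride (Rx 12), but pelane never forms.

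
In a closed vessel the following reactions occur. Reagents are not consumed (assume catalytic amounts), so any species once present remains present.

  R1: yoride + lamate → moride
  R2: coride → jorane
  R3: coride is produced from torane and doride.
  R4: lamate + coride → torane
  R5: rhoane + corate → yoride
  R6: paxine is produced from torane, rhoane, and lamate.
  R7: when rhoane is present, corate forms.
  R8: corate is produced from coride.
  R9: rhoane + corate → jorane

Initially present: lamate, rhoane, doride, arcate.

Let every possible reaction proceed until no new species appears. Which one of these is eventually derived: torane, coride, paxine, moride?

rhoane present → corate forms (R7).
rhoane and corate present → yoride forms (R5).
yoride and lamate present → moride forms (R1).
torane would need lamate and coride (R4), but coride never forms. paxine would need torane, rhoane, and lamate (R6), but torane never forms. coride would need torane and doride (R3), but torane never forms.

moride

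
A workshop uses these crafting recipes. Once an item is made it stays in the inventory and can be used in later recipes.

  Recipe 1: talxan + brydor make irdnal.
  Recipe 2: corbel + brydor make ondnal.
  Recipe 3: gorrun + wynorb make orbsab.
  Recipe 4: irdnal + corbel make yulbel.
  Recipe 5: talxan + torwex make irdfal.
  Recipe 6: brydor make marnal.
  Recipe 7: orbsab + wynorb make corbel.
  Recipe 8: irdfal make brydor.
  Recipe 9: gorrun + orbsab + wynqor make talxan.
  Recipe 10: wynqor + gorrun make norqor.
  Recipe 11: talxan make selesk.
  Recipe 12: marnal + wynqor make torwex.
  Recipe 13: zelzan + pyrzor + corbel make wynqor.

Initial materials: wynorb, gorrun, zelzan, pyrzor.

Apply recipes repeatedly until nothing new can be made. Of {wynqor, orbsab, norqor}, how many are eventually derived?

gorrun + wynorb → orbsab (Recipe 3).
Using Recipe 7, orbsab and wynorb make corbel.
zelzan + pyrzor + corbel → wynqor (Recipe 13).
wynqor + gorrun → norqor (Recipe 10).
wynqor: reached.
orbsab: reached.
norqor: reached.
All 3 are reached.

3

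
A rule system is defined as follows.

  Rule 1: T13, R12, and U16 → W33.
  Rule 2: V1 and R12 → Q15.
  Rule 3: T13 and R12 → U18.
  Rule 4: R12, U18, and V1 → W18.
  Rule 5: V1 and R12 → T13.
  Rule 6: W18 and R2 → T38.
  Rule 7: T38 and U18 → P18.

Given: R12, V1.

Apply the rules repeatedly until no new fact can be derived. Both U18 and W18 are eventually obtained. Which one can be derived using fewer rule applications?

U18: V1 and R12 hold, so T13 follows (Rule 5). From T13 and R12, Rule 3 gives U18. [2 rule applications]
W18: V1 and R12 hold, so T13 follows (Rule 5). From T13 and R12, Rule 3 gives U18. From R12, U18, and V1, Rule 4 gives W18. [3 rule applications]
U18 needs fewer.

U18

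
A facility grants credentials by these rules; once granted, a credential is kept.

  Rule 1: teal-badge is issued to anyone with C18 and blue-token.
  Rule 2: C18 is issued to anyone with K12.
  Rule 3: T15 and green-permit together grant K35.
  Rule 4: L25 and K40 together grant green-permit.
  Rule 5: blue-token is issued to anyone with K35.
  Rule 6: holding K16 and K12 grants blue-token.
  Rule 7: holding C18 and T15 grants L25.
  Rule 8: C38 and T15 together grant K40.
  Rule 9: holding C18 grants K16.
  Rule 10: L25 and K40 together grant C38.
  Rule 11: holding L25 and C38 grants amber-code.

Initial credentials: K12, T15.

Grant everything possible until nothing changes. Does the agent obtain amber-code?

No

amber-code would need L25 and C38 (Rule 11), but C38 is never granted.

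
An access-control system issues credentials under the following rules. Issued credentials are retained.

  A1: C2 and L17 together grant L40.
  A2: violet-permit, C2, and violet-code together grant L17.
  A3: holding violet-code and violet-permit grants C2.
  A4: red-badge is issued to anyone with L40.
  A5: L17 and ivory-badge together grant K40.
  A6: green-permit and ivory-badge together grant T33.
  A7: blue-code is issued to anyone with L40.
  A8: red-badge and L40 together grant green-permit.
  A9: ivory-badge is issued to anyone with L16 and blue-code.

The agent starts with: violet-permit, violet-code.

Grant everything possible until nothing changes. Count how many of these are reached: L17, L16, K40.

1

Holding violet-code and violet-permit grants C2 (A3).
Holding violet-permit, C2, and violet-code grants L17 (A2).
L17: reached.
No rule produces L16, and it is not given.
K40 would need L17 and ivory-badge (A5), but ivory-badge is never granted.
Reached: L17 — 1 of the 3.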